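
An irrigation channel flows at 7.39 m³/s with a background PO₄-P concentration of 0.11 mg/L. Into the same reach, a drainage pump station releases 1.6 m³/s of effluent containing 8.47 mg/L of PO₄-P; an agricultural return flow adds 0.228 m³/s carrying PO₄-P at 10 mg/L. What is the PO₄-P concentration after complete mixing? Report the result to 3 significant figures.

Mass balance: C = (7.390·0.1100 + 1.600·8.470 + 0.2280·10.00) / 9.218 = 16.64/9.218 = 1.806 mg/L.

1.81 mg/L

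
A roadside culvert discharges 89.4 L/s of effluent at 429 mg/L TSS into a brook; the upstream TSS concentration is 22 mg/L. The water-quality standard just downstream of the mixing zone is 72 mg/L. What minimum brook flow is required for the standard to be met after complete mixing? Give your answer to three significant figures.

638 L/s

Set C_mix = 72: (Q·22.00 + 89.40·429.0) / (Q + 89.40) = 72
→ Q = 89.40·(429.0 − 72)/(72 − 22.00) = 638.3 L/s.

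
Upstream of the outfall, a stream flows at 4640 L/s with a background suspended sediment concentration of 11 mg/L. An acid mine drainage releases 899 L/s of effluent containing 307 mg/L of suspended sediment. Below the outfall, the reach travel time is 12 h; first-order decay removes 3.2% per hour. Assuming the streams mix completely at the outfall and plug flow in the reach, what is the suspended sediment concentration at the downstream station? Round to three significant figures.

40.0 mg/L

Mass balance: C = (4640·11.00 + 899.0·307.0) / 5539 = 327000/5539 = 59.04 mg/L.
3.2%/h lost → k = −ln(1 − 0.032) = 0.03252 h⁻¹.
Decay over the reach: 59.04·exp(−kt) = 59.04·0.6769 = 39.96 mg/L.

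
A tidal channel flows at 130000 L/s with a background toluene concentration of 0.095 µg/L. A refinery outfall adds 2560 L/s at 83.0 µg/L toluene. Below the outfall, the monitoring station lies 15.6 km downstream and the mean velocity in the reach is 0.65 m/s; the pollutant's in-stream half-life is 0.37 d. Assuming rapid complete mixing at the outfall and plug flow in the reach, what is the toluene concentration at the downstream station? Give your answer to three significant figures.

1.01 µg/L

Flow-weighted average: C = (130000·0.09500 + 2560·83.00) / 132600 = 224800/132600 = 1.696 µg/L.
Travel time t = 15.6·1000 / 0.65 = 24000 s = 6.667 h.
Half-life 0.37 d → k = ln 2 / 0.37 = 1.873 d⁻¹.
After decay, C = 1.696 × e^(−kt) = 1.696 × 0.5943 = 1.008 µg/L.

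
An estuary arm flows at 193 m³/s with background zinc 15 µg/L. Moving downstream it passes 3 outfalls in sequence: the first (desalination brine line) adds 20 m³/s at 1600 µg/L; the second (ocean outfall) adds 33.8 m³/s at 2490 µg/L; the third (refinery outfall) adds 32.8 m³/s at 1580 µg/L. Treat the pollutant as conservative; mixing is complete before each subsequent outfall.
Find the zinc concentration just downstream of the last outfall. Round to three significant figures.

After outfall 1: Q = 193.0 + 20.00 = 213.0 m³/s; C = (193.0·15.00 + 20.00·1600)/213.0 = 163.8 µg/L.
After outfall 2: Q = 213.0 + 33.80 = 246.8 m³/s; C = (213.0·163.8 + 33.80·2490)/246.8 = 482.4 µg/L.
After outfall 3: Q = 246.8 + 32.80 = 279.6 m³/s; C = (246.8·482.4 + 32.80·1580)/279.6 = 611.2 µg/L.

611 µg/L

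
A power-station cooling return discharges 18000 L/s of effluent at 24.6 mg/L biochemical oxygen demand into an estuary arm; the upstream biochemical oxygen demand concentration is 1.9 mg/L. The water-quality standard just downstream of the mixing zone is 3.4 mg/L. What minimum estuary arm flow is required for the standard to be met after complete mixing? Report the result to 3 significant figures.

254000 L/s

Set C_mix = 3.4: (Q·1.900 + 18000·24.60) / (Q + 18000) = 3.4
→ Q = 18000·(24.60 − 3.4)/(3.4 − 1.900) = 254400 L/s.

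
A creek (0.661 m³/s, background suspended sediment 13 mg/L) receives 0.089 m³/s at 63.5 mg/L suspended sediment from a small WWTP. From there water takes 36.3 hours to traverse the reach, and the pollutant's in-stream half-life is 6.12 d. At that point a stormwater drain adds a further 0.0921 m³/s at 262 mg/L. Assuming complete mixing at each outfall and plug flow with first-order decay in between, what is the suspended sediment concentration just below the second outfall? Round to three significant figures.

42.9 mg/L

After mixing, C = (0.6610·13.00 + 0.08900·63.50) / 0.7500 = 14.24/0.7500 = 18.99 mg/L; combined flow 0.7500 m³/s.
Half-life 6.12 d → k = ln 2 / 6.12 = 0.1133 d⁻¹.
First-order decay: C = 18.99·exp(−k·t) = 18.99·0.8426 = 16.00 mg/L.
At the second outfall, C = (0.7500·16.00 + 0.09210·262.0) / (0.7500 + 0.09210) = 42.91 mg/L.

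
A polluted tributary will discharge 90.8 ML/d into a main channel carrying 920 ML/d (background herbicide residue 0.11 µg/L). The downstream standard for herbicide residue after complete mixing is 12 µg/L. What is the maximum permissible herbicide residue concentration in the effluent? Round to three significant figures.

At the limit, (Qr·Cr + Qe·Cₑ)/(Qr + Qe) = 12:
Cₑ = (1011·12 − 920.0·0.1100) / 90.80 = 132.5 µg/L.

132 µg/L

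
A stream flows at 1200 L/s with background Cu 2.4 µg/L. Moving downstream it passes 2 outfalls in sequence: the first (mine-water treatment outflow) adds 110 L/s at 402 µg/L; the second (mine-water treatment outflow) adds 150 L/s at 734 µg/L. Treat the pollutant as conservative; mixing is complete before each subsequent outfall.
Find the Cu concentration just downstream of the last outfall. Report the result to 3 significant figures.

108 µg/L

Outfall 1: combined Q = 1310 L/s; C = (1200·2.400 + 110.0·402.0)/1310 = 35.95 µg/L.
Outfall 2: combined Q = 1460 L/s; C = (1310·35.95 + 150.0·734.0)/1460 = 107.7 µg/L.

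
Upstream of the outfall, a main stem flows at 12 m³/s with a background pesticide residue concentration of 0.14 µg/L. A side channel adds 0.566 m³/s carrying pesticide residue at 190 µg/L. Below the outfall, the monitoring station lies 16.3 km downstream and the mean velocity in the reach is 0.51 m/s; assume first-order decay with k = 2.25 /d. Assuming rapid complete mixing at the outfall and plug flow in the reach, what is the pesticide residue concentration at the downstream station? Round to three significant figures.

3.78 µg/L

Flow-weighted average: C = (12.00·0.1400 + 0.5660·190.0) / 12.57 = 109.2/12.57 = 8.692 µg/L.
Travel time t = 16.3·1000 / 0.51 = 31960 s = 8.878 h.
After decay, C = 8.692 × e^(−kt) = 8.692 × 0.4350 = 3.781 µg/L.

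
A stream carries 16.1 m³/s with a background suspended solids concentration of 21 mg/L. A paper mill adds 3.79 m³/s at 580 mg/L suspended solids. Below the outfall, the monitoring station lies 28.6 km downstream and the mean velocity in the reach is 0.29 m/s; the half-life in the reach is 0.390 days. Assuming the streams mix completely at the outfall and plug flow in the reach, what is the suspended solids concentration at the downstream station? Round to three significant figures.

Flow-weighted average: C = (16.10·21.00 + 3.790·580.0) / 19.89 = 2536/19.89 = 127.5 mg/L.
Travel time t = 28.6·1000 / 0.29 = 98620 s = 27.39 h.
Half-life 0.390 d → k = ln 2 / 0.390 = 1.777 d⁻¹.
Applying C = C₀e^(−kt): 127.5 × 0.1315 = 16.77 mg/L.

16.8 mg/L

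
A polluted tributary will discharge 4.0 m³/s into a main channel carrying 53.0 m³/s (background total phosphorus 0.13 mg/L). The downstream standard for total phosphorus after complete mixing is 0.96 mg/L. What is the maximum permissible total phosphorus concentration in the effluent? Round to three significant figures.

12.0 mg/L

At the limit, (Qr·Cr + Qe·Cₑ)/(Qr + Qe) = 0.96:
Cₑ = (57.00·0.96 − 53.00·0.1300) / 4.000 = 11.96 mg/L.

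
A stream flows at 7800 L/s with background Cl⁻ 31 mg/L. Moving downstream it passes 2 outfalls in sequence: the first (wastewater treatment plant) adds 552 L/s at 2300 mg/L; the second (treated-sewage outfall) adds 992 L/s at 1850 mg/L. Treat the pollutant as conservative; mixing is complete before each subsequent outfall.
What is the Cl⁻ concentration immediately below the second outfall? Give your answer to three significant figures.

358 mg/L

Below outfall 1: Q → 8352 L/s, C = (7800·31.00 + 552.0·2300)/8352 = 181.0 mg/L.
Below outfall 2: Q → 9344 L/s, C = (8352·181.0 + 992.0·1850)/9344 = 358.2 mg/L.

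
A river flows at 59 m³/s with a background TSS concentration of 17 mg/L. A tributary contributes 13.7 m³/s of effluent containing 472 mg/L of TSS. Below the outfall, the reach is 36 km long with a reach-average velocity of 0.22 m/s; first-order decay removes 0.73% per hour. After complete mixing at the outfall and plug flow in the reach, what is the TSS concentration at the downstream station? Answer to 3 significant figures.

After mixing, C = (59.00·17.00 + 13.70·472.0) / 72.70 = 7469/72.70 = 102.7 mg/L.
Travel time t = 36·1000 / 0.22 = 163600 s = 45.45 h.
0.73%/h lost → k = −ln(1 − 0.0073) = 0.007327 h⁻¹.
Decay over the reach: 102.7·exp(−kt) = 102.7·0.7167 = 73.64 mg/L.

73.6 mg/L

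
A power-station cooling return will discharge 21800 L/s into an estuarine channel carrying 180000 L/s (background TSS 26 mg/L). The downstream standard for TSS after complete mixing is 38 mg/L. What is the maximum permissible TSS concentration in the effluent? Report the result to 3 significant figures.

137 mg/L

At the limit, (Qr·Cr + Qe·Cₑ)/(Qr + Qe) = 38:
Cₑ = (201800·38 − 180000·26.00) / 21800 = 137.1 mg/L.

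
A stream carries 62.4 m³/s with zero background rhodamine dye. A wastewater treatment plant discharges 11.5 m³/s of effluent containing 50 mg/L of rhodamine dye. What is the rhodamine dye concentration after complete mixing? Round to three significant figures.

7.78 mg/L

Mixed concentration C = ΣQC/ΣQ = (62.40·0 + 11.50·50.00) / 73.90 = 575.0/73.90 = 7.781 mg/L.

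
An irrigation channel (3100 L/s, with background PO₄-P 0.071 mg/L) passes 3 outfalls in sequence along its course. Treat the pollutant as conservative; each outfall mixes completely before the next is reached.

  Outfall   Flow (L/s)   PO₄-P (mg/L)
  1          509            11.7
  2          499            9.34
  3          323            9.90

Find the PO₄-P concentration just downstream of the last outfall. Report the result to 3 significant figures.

3.17 mg/L

Below outfall 1: Q → 3609 L/s, C = (3100·0.07100 + 509.0·11.70)/3609 = 1.711 mg/L.
Below outfall 2: Q → 4108 L/s, C = (3609·1.711 + 499.0·9.340)/4108 = 2.638 mg/L.
Below outfall 3: Q → 4431 L/s, C = (4108·2.638 + 323.0·9.900)/4431 = 3.167 mg/L.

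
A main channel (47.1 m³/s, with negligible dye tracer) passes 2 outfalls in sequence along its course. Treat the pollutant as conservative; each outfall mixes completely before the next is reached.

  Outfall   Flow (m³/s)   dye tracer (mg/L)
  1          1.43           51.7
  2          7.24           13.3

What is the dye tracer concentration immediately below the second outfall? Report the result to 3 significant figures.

3.05 mg/L

Outfall 1: combined Q = 48.53 m³/s; C = (47.10·0 + 1.430·51.70)/48.53 = 1.523 mg/L.
Outfall 2: combined Q = 55.77 m³/s; C = (48.53·1.523 + 7.240·13.30)/55.77 = 3.052 mg/L.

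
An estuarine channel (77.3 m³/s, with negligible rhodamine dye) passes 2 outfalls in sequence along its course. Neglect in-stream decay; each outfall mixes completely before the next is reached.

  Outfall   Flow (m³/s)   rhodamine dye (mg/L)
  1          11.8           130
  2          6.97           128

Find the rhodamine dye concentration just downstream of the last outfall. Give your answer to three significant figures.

Below outfall 1: Q → 89.10 m³/s, C = (77.30·0 + 11.80·130.0)/89.10 = 17.22 mg/L.
Below outfall 2: Q → 96.07 m³/s, C = (89.10·17.22 + 6.970·128.0)/96.07 = 25.25 mg/L.

25.3 mg/L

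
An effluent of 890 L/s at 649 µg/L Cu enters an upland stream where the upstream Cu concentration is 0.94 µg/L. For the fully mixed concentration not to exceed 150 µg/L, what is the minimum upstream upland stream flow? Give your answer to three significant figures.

2980 L/s

Set C_mix = 150: (Q·0.9400 + 890.0·649.0) / (Q + 890.0) = 150
→ Q = 890.0·(649.0 − 150)/(150 − 0.9400) = 2979 L/s.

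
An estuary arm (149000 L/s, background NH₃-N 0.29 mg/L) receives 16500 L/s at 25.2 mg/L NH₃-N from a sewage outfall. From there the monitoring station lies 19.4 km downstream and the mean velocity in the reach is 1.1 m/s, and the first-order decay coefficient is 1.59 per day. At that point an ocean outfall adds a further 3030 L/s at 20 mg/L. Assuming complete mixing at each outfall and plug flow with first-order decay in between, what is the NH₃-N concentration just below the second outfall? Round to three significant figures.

2.33 mg/L

Flow-weighted average: C = (149000·0.2900 + 16500·25.20) / 165500 = 459000/165500 = 2.773 mg/L; combined flow 165500 L/s.
Travel time t = 19.4·1000 / 1.1 = 17640 s = 4.899 h.
After decay, C = 2.773 × e^(−kt) = 2.773 × 0.7228 = 2.005 mg/L.
Second outfall: C = (165500·2.005 + 3030·20.00)/168500 = 2.328 mg/L.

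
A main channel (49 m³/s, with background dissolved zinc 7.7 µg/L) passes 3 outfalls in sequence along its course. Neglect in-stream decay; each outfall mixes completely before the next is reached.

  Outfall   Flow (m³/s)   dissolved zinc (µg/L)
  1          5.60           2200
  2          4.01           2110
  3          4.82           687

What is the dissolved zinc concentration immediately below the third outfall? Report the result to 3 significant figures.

386 µg/L

After outfall 1: Q = 49.00 + 5.600 = 54.60 m³/s; C = (49.00·7.700 + 5.600·2200)/54.60 = 232.6 µg/L.
After outfall 2: Q = 54.60 + 4.010 = 58.61 m³/s; C = (54.60·232.6 + 4.010·2110)/58.61 = 361.0 µg/L.
After outfall 3: Q = 58.61 + 4.820 = 63.43 m³/s; C = (58.61·361.0 + 4.820·687.0)/63.43 = 385.8 µg/L.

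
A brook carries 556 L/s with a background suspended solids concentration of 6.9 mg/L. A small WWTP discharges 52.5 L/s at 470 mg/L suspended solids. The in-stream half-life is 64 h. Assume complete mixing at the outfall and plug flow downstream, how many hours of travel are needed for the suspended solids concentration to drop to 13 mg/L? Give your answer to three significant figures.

118 h

Mixed concentration C = ΣQC/ΣQ = (556.0·6.900 + 52.50·470.0) / 608.5 = 28510/608.5 = 46.86 mg/L.
Half-life 64 h → k = ln 2 / 64 = 0.01083 h⁻¹ = 0.2599 d⁻¹.
46.86·exp(−k·t) = 13 → t = ln(46.86/13)/k = 426200 s = 118.4 h.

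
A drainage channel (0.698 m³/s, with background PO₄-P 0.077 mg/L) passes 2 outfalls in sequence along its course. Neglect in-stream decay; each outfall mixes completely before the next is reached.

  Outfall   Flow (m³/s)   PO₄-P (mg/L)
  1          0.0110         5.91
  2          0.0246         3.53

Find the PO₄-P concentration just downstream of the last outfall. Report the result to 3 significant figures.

Outfall 1: combined Q = 0.7090 m³/s; C = (0.6980·0.07700 + 0.01100·5.910)/0.7090 = 0.1675 mg/L.
Outfall 2: combined Q = 0.7336 m³/s; C = (0.7090·0.1675 + 0.02460·3.530)/0.7336 = 0.2803 mg/L.

0.280 mg/L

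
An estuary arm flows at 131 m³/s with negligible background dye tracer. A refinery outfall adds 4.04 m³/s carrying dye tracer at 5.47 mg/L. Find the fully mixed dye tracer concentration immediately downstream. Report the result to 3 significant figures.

0.164 mg/L

Mixed concentration C = ΣQC/ΣQ = (131.0·0 + 4.040·5.470) / 135.0 = 22.10/135.0 = 0.1636 mg/L.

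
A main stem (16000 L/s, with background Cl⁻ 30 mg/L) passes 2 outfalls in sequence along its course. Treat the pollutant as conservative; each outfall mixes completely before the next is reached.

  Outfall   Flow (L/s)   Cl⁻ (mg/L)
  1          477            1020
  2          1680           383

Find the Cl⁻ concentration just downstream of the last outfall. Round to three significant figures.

88.7 mg/L

Below outfall 1: Q → 16480 L/s, C = (16000·30.00 + 477.0·1020)/16480 = 58.66 mg/L.
Below outfall 2: Q → 18160 L/s, C = (16480·58.66 + 1680·383.0)/18160 = 88.67 mg/L.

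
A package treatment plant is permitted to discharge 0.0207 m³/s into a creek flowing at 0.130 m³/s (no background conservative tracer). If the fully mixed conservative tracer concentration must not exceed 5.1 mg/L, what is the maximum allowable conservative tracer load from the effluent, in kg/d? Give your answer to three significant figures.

66.4 kg/d

Mass balance at the limit: 0.1300·0 + 0.02070·Cₑ = 0.1507·5.1 → Cₑ = 37.13 mg/L.
Load = 0.02070 m³/s × 37.13 g/m³ × 86 400 s/d = 66.40 kg/d.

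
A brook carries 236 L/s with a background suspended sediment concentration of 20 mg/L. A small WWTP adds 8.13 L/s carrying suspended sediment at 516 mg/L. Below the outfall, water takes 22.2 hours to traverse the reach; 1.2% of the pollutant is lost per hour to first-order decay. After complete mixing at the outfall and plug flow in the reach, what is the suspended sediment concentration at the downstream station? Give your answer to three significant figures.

27.9 mg/L

After mixing, C = (236.0·20.00 + 8.130·516.0) / 244.1 = 8915/244.1 = 36.52 mg/L.
1.2%/h lost → k = −ln(1 − 0.012) = 0.01207 h⁻¹.
Applying C = C₀e^(−kt): 36.52 × 0.7649 = 27.93 mg/L.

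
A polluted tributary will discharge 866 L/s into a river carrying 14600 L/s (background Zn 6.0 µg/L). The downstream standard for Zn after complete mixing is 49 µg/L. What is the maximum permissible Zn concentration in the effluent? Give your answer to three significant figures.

At the limit, (Qr·Cr + Qe·Cₑ)/(Qr + Qe) = 49:
Cₑ = (15470·49 − 14600·6.000) / 866.0 = 773.9 µg/L.

774 µg/L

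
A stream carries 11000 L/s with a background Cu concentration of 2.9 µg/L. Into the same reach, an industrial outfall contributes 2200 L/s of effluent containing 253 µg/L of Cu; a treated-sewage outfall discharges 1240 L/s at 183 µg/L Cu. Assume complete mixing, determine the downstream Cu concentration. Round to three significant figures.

56.5 µg/L

Mass balance: C = (11000·2.900 + 2200·253.0 + 1240·183.0) / 14440 = 815400/14440 = 56.47 µg/L.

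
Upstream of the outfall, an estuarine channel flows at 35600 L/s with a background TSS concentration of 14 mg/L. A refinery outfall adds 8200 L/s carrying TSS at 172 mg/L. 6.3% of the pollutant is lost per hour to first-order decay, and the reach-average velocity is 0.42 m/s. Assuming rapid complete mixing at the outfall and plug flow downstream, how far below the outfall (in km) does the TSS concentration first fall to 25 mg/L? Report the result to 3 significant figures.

Mixed concentration C = ΣQC/ΣQ = (35600·14.00 + 8200·172.0) / 43800 = 1909000/43800 = 43.58 mg/L.
6.3%/h lost → k = −ln(1 − 0.063) = 0.06507 h⁻¹.
Set 43.58·exp(−k·t) = 25 → t = ln(43.58/25)/k = 30740 s = 8.540 h.
Distance = v·t = 0.42·30740 = 12910 m = 12.91 km.

12.9 km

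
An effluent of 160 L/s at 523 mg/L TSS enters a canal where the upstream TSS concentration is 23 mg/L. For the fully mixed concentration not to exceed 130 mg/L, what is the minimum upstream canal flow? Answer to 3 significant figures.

Set C_mix = 130: (Q·23.00 + 160.0·523.0) / (Q + 160.0) = 130
→ Q = 160.0·(523.0 − 130)/(130 − 23.00) = 587.7 L/s.

588 L/s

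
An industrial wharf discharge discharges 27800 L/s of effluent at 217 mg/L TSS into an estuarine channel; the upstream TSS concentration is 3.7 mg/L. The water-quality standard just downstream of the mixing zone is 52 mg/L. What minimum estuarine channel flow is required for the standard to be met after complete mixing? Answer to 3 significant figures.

95000 L/s

Set C_mix = 52: (Q·3.700 + 27800·217.0) / (Q + 27800) = 52
→ Q = 27800·(217.0 − 52)/(52 − 3.700) = 94970 L/s.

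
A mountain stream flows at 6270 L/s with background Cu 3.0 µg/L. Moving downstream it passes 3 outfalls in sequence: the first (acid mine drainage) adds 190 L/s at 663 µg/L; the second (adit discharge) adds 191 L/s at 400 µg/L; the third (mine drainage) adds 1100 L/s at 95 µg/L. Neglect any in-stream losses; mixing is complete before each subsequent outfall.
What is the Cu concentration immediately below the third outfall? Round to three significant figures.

After outfall 1: Q = 6270 + 190.0 = 6460 L/s; C = (6270·3.000 + 190.0·663.0)/6460 = 22.41 µg/L.
After outfall 2: Q = 6460 + 191.0 = 6651 L/s; C = (6460·22.41 + 191.0·400.0)/6651 = 33.26 µg/L.
After outfall 3: Q = 6651 + 1100 = 7751 L/s; C = (6651·33.26 + 1100·95.00)/7751 = 42.02 µg/L.

42.0 µg/L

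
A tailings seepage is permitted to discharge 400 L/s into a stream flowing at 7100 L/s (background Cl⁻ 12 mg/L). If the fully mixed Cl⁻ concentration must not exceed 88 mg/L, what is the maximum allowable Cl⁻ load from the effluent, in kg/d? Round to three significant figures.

Mass balance at the limit: 7100·12.00 + 400.0·Cₑ = 7500·88 → Cₑ = 1437 mg/L.
400.0 L/s = 0.4000 m³/s. Load = 0.4000 m³/s × 1437 g/m³ × 86 400 s/d = 49660 kg/d.

49700 kg/d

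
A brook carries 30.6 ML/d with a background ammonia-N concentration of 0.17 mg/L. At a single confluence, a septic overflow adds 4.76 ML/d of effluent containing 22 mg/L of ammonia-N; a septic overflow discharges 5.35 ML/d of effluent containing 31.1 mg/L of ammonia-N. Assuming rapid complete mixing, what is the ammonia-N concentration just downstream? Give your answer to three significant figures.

Mixed concentration C = ΣQC/ΣQ = (30.60·0.1700 + 4.760·22.00 + 5.350·31.10) / 40.71 = 276.3/40.71 = 6.787 mg/L.

6.79 mg/L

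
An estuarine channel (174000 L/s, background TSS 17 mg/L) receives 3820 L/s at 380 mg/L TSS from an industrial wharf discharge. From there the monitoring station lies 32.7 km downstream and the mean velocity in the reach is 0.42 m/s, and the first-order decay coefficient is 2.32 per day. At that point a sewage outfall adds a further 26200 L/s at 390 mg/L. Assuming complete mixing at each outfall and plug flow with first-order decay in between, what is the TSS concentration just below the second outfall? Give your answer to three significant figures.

Conservation of mass: C = (174000·17.00 + 3820·380.0) / 177800 = 4410000/177800 = 24.80 mg/L; combined flow 177800 L/s.
Travel time t = 32.7·1000 / 0.42 = 77860 s = 21.63 h.
Applying C = C₀e^(−kt): 24.80 × 0.1236 = 3.065 mg/L.
At the second outfall, C = (177800·3.065 + 26200·390.0) / (177800 + 26200) = 52.76 mg/L.

52.8 mg/L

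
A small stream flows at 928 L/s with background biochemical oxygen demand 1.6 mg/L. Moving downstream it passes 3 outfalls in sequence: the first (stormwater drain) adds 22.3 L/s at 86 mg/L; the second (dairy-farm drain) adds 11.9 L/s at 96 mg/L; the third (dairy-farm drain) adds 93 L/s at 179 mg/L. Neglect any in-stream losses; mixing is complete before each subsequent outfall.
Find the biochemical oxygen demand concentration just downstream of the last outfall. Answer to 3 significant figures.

20.1 mg/L

Below outfall 1: Q → 950.3 L/s, C = (928.0·1.600 + 22.30·86.00)/950.3 = 3.581 mg/L.
Below outfall 2: Q → 962.2 L/s, C = (950.3·3.581 + 11.90·96.00)/962.2 = 4.724 mg/L.
Below outfall 3: Q → 1055 L/s, C = (962.2·4.724 + 93.00·179.0)/1055 = 20.08 mg/L.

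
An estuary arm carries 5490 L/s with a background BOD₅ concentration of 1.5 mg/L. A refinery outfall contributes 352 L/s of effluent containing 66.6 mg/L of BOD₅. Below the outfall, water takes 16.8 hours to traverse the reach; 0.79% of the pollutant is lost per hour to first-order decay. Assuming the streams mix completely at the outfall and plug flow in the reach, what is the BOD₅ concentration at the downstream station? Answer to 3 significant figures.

After mixing, C = (5490·1.500 + 352.0·66.60) / 5842 = 31680/5842 = 5.422 mg/L.
0.79%/h lost → k = −ln(1 − 0.0079) = 0.007931 h⁻¹.
After decay, C = 5.422 × e^(−kt) = 5.422 × 0.8752 = 4.746 mg/L.

4.75 mg/L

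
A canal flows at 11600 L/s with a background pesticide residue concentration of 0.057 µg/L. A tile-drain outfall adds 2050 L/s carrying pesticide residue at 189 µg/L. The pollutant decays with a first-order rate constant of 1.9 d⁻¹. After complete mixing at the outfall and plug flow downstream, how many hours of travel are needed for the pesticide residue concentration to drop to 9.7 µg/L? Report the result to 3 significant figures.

13.6 h

Mass balance: C = (11600·0.05700 + 2050·189.0) / 13650 = 388100/13650 = 28.43 µg/L.
28.43·exp(−k·t) = 9.7 → t = ln(28.43/9.7)/k = 48900 s = 13.58 h.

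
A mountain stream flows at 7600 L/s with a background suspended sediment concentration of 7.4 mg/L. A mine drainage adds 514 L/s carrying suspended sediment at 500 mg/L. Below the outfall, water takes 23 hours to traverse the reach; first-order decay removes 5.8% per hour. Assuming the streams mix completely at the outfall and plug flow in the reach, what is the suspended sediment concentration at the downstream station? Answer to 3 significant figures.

9.77 mg/L

Conservation of mass: C = (7600·7.400 + 514.0·500.0) / 8114 = 313200/8114 = 38.60 mg/L.
5.8%/h lost → k = −ln(1 − 0.058) = 0.05975 h⁻¹.
Decay over the reach: 38.60·exp(−kt) = 38.60·0.2530 = 9.768 mg/L.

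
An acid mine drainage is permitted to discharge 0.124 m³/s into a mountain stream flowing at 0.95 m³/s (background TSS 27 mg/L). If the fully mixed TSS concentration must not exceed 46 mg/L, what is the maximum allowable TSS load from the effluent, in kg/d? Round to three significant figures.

2050 kg/d

Mass balance at the limit: 0.9500·27.00 + 0.1240·Cₑ = 1.074·46 → Cₑ = 191.6 mg/L.
Load = 0.1240 m³/s × 191.6 g/m³ × 86 400 s/d = 2052 kg/d.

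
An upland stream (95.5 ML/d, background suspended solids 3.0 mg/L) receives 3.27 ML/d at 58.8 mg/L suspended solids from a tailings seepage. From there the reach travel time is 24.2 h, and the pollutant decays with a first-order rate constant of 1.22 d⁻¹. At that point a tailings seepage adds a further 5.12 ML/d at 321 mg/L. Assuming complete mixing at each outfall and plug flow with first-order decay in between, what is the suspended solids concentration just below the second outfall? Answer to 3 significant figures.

17.2 mg/L

Flow-weighted average: C = (95.50·3.000 + 3.270·58.80) / 98.77 = 478.8/98.77 = 4.847 mg/L; combined flow 98.77 ML/d.
Applying C = C₀e^(−kt): 4.847 × 0.2922 = 1.417 mg/L.
At the second outfall, C = (98.77·1.417 + 5.120·321.0) / (98.77 + 5.120) = 17.17 mg/L.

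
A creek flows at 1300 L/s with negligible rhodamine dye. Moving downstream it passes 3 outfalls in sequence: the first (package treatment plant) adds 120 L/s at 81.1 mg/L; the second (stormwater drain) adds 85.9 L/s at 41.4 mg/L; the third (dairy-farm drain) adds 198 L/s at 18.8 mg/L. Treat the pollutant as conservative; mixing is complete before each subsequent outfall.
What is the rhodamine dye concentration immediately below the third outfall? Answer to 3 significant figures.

9.98 mg/L

After outfall 1: Q = 1300 + 120.0 = 1420 L/s; C = (1300·0 + 120.0·81.10)/1420 = 6.854 mg/L.
After outfall 2: Q = 1420 + 85.90 = 1506 L/s; C = (1420·6.854 + 85.90·41.40)/1506 = 8.824 mg/L.
After outfall 3: Q = 1506 + 198.0 = 1704 L/s; C = (1506·8.824 + 198.0·18.80)/1704 = 9.983 mg/L.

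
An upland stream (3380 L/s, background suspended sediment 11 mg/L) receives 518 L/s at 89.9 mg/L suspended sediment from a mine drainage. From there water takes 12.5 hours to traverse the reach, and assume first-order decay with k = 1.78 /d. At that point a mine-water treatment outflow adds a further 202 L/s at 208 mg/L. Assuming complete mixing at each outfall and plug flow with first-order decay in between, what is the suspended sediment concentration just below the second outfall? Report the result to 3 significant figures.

18.3 mg/L

After mixing, C = (3380·11.00 + 518.0·89.90) / 3898 = 83750/3898 = 21.48 mg/L; combined flow 3898 L/s.
Applying C = C₀e^(−kt): 21.48 × 0.3957 = 8.502 mg/L.
Second outfall: C = (3898·8.502 + 202.0·208.0)/4100 = 18.33 mg/L.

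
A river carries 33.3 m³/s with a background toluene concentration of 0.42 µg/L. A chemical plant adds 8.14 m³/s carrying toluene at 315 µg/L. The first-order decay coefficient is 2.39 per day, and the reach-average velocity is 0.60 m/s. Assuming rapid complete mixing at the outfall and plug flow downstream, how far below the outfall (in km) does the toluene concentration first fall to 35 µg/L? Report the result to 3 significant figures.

Flow-weighted average: C = (33.30·0.4200 + 8.140·315.0) / 41.44 = 2578/41.44 = 62.21 µg/L.
Set 62.21·exp(−k·t) = 35 → t = ln(62.21/35)/k = 20790 s = 5.776 h.
Distance = v·t = 0.60·20790 = 12480 m = 12.48 km.

12.5 km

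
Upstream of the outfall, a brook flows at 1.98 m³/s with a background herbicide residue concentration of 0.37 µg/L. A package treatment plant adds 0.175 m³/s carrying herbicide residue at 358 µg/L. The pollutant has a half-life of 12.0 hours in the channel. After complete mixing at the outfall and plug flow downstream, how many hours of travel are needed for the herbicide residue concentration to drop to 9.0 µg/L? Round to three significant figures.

20.5 h

After mixing, C = (1.980·0.3700 + 0.1750·358.0) / 2.155 = 63.38/2.155 = 29.41 µg/L.
Half-life 12.0 h → k = ln 2 / 12.0 = 0.05776 h⁻¹ = 1.386 d⁻¹.
29.41·exp(−k·t) = 9.0 → t = ln(29.41/9.0)/k = 73800 s = 20.50 h.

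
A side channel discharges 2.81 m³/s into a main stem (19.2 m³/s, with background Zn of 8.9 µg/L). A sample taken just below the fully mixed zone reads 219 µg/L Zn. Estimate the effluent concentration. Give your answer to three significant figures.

1650 µg/L

Mass balance: 19.20·8.900 + 2.810·Cₑ = 22.01·219.0
→ Cₑ = (22.01·219.0 − 19.20·8.900) / 2.810 = 1655 µg/L.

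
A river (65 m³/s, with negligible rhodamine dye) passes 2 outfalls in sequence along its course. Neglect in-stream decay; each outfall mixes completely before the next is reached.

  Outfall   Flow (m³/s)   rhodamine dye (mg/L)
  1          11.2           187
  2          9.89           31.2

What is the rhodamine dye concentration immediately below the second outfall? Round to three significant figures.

27.9 mg/L

Outfall 1: combined Q = 76.20 m³/s; C = (65.00·0 + 11.20·187.0)/76.20 = 27.49 mg/L.
Outfall 2: combined Q = 86.09 m³/s; C = (76.20·27.49 + 9.890·31.20)/86.09 = 27.91 mg/L.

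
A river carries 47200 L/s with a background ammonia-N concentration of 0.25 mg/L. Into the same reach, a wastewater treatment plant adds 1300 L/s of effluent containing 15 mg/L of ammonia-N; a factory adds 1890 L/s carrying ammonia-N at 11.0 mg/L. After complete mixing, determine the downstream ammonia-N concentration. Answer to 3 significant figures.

1.03 mg/L

Mixed concentration C = ΣQC/ΣQ = (47200·0.2500 + 1300·15.00 + 1890·11.00) / 50390 = 52090/50390 = 1.034 mg/L.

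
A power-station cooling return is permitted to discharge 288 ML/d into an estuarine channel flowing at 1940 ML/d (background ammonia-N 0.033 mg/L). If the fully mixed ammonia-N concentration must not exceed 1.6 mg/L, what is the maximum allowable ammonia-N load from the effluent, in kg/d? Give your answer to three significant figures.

Mass balance at the limit: 1940·0.03300 + 288.0·Cₑ = 2228·1.6 → Cₑ = 12.16 mg/L.
288.0 ML/d = 3.333 m³/s. Load = 3.333 m³/s × 12.16 g/m³ × 86 400 s/d = 3501 kg/d.

3500 kg/d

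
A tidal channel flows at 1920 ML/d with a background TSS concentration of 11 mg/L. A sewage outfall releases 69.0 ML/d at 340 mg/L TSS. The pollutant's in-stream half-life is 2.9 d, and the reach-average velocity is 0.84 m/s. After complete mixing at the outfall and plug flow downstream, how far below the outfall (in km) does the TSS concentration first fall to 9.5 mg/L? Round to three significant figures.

Mixed concentration C = ΣQC/ΣQ = (1920·11.00 + 69.00·340.0) / 1989 = 44580/1989 = 22.41 mg/L.
Half-life 2.9 d → k = ln 2 / 2.9 = 0.2390 d⁻¹.
Set 22.41·exp(−k·t) = 9.5 → t = ln(22.41/9.5)/k = 310300 s = 86.19 h.
Distance = v·t = 0.84·310300 = 260600 m = 260.6 km.

261 km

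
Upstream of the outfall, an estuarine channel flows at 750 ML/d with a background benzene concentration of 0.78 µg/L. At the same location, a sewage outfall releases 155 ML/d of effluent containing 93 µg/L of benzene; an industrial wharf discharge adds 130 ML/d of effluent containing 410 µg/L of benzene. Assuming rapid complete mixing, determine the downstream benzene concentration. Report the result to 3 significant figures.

After mixing, C = (750.0·0.7800 + 155.0·93.00 + 130.0·410.0) / 1035 = 68300/1035 = 65.99 µg/L.

66.0 µg/L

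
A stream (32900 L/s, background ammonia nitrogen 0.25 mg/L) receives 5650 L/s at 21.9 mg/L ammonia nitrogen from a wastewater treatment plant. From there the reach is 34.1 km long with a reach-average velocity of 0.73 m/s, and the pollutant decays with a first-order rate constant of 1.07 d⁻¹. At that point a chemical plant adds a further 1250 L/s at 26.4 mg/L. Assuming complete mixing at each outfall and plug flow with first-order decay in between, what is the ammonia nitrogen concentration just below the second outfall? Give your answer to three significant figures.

Conservation of mass: C = (32900·0.2500 + 5650·21.90) / 38550 = 132000/38550 = 3.423 mg/L; combined flow 38550 L/s.
Travel time t = 34.1·1000 / 0.73 = 46710 s = 12.98 h.
First-order decay: C = 3.423·exp(−k·t) = 3.423·0.5607 = 1.919 mg/L.
Second outfall: C = (38550·1.919 + 1250·26.40)/39800 = 2.688 mg/L.

2.69 mg/L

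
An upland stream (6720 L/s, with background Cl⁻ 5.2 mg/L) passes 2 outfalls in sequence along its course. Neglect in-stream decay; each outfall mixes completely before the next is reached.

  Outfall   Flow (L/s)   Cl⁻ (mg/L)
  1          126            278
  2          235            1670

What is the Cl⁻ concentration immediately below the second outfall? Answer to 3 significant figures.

Below outfall 1: Q → 6846 L/s, C = (6720·5.200 + 126.0·278.0)/6846 = 10.22 mg/L.
Below outfall 2: Q → 7081 L/s, C = (6846·10.22 + 235.0·1670)/7081 = 65.30 mg/L.

65.3 mg/L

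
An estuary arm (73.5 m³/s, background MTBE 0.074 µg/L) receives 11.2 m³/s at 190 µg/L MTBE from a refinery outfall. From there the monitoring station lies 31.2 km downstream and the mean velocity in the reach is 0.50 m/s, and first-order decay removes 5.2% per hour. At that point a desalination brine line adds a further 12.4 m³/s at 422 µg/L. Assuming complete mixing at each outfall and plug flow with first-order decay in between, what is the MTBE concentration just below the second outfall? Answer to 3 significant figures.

62.6 µg/L

Conservation of mass: C = (73.50·0.07400 + 11.20·190.0) / 84.70 = 2133/84.70 = 25.19 µg/L; combined flow 84.70 m³/s.
Travel time t = 31.2·1000 / 0.50 = 62400 s = 17.33 h.
5.2%/h lost → k = −ln(1 − 0.052) = 0.05340 h⁻¹.
After decay, C = 25.19 × e^(−kt) = 25.19 × 0.3963 = 9.982 µg/L.
Second outfall: C = (84.70·9.982 + 12.40·422.0)/97.10 = 62.60 µg/L.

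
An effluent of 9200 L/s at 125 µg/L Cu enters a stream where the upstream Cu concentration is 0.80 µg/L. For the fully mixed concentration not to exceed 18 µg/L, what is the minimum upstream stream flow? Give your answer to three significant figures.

57200 L/s

Set C_mix = 18: (Q·0.8000 + 9200·125.0) / (Q + 9200) = 18
→ Q = 9200·(125.0 − 18)/(18 − 0.8000) = 57230 L/s.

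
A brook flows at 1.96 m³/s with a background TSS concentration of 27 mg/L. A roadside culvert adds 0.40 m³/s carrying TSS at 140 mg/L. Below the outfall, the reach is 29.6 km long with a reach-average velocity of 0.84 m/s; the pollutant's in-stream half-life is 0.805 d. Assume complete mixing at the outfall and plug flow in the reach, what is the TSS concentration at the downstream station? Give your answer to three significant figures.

Flow-weighted average: C = (1.960·27.00 + 0.4000·140.0) / 2.360 = 108.9/2.360 = 46.15 mg/L.
Travel time t = 29.6·1000 / 0.84 = 35240 s = 9.788 h.
Half-life 0.805 d → k = ln 2 / 0.805 = 0.8611 d⁻¹.
Decay over the reach: 46.15·exp(−kt) = 46.15·0.7039 = 32.48 mg/L.

32.5 mg/L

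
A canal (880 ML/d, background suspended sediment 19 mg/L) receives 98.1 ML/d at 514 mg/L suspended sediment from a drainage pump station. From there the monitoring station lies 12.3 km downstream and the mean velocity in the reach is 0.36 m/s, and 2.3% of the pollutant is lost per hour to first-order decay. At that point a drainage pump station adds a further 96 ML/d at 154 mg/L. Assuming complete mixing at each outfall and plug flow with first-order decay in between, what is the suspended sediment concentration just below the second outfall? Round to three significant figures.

63.9 mg/L

Mass balance: C = (880.0·19.00 + 98.10·514.0) / 978.1 = 67140/978.1 = 68.65 mg/L; combined flow 978.1 ML/d.
Travel time t = 12.3·1000 / 0.36 = 34170 s = 9.491 h.
2.3%/h lost → k = −ln(1 − 0.023) = 0.02327 h⁻¹.
First-order decay: C = 68.65·exp(−k·t) = 68.65·0.8018 = 55.04 mg/L.
At the second outfall, C = (978.1·55.04 + 96.00·154.0) / (978.1 + 96.00) = 63.89 mg/L.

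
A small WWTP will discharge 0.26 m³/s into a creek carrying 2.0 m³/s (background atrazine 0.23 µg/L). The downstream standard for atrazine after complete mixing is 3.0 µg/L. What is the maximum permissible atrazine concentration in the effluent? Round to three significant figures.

24.3 µg/L

At the limit, (Qr·Cr + Qe·Cₑ)/(Qr + Qe) = 3.0:
Cₑ = (2.260·3.0 − 2.000·0.2300) / 0.2600 = 24.31 µg/L.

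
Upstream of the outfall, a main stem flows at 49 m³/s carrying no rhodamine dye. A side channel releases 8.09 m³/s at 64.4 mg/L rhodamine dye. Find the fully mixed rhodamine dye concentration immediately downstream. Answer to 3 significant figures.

9.13 mg/L

Conservation of mass: C = (49.00·0 + 8.090·64.40) / 57.09 = 521.0/57.09 = 9.126 mg/L.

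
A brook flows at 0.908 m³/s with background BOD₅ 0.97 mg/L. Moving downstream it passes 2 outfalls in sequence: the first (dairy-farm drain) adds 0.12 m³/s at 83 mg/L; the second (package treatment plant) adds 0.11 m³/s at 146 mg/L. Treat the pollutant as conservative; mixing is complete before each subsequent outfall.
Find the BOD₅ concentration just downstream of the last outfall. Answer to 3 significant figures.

After outfall 1: Q = 0.9080 + 0.1200 = 1.028 m³/s; C = (0.9080·0.9700 + 0.1200·83.00)/1.028 = 10.55 mg/L.
After outfall 2: Q = 1.028 + 0.1100 = 1.138 m³/s; C = (1.028·10.55 + 0.1100·146.0)/1.138 = 23.64 mg/L.

23.6 mg/L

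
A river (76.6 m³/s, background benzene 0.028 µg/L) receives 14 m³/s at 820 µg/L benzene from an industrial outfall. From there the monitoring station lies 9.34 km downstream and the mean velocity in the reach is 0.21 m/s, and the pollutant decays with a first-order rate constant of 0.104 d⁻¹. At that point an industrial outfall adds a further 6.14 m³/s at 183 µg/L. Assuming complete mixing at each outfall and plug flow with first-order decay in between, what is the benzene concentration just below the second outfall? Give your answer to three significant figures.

124 µg/L

Conservation of mass: C = (76.60·0.02800 + 14.00·820.0) / 90.60 = 11480/90.60 = 126.7 µg/L; combined flow 90.60 m³/s.
Travel time t = 9.34·1000 / 0.21 = 44480 s = 12.35 h.
First-order decay: C = 126.7·exp(−k·t) = 126.7·0.9479 = 120.1 µg/L.
At the second outfall, C = (90.60·120.1 + 6.140·183.0) / (90.60 + 6.140) = 124.1 µg/L.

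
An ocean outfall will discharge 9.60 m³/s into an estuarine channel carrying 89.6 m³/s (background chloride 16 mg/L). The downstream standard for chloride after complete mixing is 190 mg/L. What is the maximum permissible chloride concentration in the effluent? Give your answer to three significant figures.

1810 mg/L

At the limit, (Qr·Cr + Qe·Cₑ)/(Qr + Qe) = 190:
Cₑ = (99.20·190 − 89.60·16.00) / 9.600 = 1814 mg/L.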